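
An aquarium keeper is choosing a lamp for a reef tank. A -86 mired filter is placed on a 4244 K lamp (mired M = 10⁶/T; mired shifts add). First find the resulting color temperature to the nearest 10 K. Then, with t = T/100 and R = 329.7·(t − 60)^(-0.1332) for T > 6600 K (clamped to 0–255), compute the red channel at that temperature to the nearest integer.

255

M_in = 10⁶/4244 = 235.63; M_out = 235.63 + (-86) = 149.63.
T_out = 10⁶/149.63 = 6683.3 K → 6680 K; t = 66.8.
R = 329.7·(66.8 − 60)^(-0.1332) = 329.7·6.8^(-0.1332) = 329.7·0.77466 = 255.405 → clamped to 255.
Rounded: 255.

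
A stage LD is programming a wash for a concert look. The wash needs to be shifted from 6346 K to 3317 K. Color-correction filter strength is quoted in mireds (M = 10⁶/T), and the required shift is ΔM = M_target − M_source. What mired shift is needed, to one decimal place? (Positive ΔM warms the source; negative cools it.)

+143.9 mireds

M_source = 10⁶/6346 = 157.580; M_target = 10⁶/3317 = 301.477.
ΔM = 301.477 − 157.580 = 143.898 → +143.9 mireds, a warming shift.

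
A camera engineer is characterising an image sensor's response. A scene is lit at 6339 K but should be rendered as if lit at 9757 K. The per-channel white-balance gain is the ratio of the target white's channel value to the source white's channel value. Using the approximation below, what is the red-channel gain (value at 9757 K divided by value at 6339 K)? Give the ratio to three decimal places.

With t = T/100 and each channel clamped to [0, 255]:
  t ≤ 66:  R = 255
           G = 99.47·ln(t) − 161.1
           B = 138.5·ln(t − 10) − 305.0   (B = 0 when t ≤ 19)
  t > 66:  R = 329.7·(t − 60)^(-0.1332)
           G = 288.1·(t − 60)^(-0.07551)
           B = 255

0.798

At 6339 K (t = 63.39):
  R = 255 by definition for t ≤ 66.
At 9757 K (t = 97.57):
  R = 329.7·(97.57 − 60)^(-0.1332) = 329.7·37.57^(-0.1332) = 329.7·0.61692 = 203.400.
Gain = 203.400 / 255.000 = 0.7976 → 0.798.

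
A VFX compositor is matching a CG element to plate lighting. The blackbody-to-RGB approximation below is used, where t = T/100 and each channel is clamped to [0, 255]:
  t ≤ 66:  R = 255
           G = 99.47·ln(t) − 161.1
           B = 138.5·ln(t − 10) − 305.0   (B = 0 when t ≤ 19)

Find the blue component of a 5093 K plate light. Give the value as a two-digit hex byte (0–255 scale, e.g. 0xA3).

t = 5093/100 = 50.93; the t ≤ 66 branch applies.
B = 138.5·ln(50.93 − 10) − 305.0 = 138.5·ln 40.93 − 305.0 = 138.5·3.7119 − 305.0 = 209.093.
Rounded: 209; in hex, 0xD1.

0xD1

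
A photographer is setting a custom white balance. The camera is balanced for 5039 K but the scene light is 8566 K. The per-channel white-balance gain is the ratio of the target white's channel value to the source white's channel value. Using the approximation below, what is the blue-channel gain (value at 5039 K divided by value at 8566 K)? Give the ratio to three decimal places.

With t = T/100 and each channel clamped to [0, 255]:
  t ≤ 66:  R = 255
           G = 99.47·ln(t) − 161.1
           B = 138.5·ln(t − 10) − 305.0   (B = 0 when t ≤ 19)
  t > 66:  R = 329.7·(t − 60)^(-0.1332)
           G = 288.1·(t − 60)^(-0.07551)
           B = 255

At 8566 K (t = 85.66):
  B = 255 by definition for t > 66.
At 5039 K (t = 50.39):
  B = 138.5·ln(50.39 − 10) − 305.0 = 138.5·ln 40.39 − 305.0 = 138.5·3.6986 − 305.0 = 207.254.
Gain = 207.254 / 255.000 = 0.8128 → 0.813.

0.813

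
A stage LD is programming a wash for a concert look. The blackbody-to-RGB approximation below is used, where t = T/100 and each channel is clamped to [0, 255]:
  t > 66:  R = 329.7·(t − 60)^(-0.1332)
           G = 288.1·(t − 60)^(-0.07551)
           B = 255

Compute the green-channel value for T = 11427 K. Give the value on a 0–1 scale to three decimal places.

t = 11427/100 = 114.27; the t > 66 branch applies.
G = 288.1·(114.27 − 60)^(-0.07551) = 288.1·54.27^(-0.07551) = 288.1·0.73965 = 213.092.
On a 0–1 scale: 213.092/255 = 0.8357 → 0.836.

0.836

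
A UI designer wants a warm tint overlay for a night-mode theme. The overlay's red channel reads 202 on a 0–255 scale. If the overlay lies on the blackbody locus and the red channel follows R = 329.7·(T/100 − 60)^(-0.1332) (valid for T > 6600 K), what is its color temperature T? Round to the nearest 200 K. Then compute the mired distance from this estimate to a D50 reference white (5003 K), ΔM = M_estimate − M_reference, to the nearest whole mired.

-100 mireds

(t − 60)^(-0.1332) = 202/329.7 = 0.61268.
t − 60 = 0.61268^(1/-0.1332) = 0.61268^(-7.508) = 39.569, so t = 99.569.
T = 100·t = 9957 K → 10000 K to the nearest 200 K.
M_estimate = 10⁶/10000 = 100.00; M_reference = 10⁶/5003 = 199.88.
ΔM = 100.00 − 199.88 = -99.88 → -100 mireds.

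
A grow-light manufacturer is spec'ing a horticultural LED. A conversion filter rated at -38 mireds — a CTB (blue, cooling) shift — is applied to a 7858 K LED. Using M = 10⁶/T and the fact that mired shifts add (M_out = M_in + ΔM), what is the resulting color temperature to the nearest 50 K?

11200 K

M_in = 10⁶/7858 = 127.26 mireds.
M_out = 127.26 + (-38) = 89.26 mireds.
T_out = 10⁶/89.26 = 11203.4 K → 11200 K.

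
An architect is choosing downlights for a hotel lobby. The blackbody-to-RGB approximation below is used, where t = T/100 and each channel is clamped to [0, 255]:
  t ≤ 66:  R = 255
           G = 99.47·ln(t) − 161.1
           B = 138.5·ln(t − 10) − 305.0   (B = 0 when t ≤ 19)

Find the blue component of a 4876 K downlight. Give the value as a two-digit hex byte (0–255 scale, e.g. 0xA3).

0xCA

t = 4876/100 = 48.76; the t ≤ 66 branch applies.
B = 138.5·ln(48.76 − 10) − 305.0 = 138.5·ln 38.76 − 305.0 = 138.5·3.6574 − 305.0 = 201.548.
Rounded: 202; in hex, 0xCA.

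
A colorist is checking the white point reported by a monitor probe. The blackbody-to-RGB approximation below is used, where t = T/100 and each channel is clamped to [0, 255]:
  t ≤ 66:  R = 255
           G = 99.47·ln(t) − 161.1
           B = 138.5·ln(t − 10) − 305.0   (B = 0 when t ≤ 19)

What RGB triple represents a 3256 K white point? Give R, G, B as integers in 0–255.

t = 3256/100 = 32.56; the t ≤ 66 branch applies.
R = 255 by definition for t ≤ 66.
G = 99.47·ln 32.56 − 161.1 = 99.47·3.4831 − 161.1 = 185.362.
B = 138.5·ln(32.56 − 10) − 305.0 = 138.5·ln 22.56 − 305.0 = 138.5·3.1162 − 305.0 = 126.591.
Rounded: (255, 185, 127).

R=255, G=185, B=127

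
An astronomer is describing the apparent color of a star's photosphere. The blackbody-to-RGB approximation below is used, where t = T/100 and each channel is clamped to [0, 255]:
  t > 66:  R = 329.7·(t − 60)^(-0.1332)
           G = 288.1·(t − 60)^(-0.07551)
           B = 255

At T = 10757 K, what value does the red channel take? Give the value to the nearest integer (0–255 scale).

t = 10757/100 = 107.57; the t > 66 branch applies.
R = 329.7·(107.57 − 60)^(-0.1332) = 329.7·47.57^(-0.1332) = 329.7·0.59783 = 197.105.
Rounded: 197.

197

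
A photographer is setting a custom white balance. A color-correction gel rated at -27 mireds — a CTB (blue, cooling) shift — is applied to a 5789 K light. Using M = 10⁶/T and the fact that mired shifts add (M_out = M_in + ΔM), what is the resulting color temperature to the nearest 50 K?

M_in = 10⁶/5789 = 172.74 mireds.
M_out = 172.74 + (-27) = 145.74 mireds.
T_out = 10⁶/145.74 = 6861.5 K → 6850 K.

6850 K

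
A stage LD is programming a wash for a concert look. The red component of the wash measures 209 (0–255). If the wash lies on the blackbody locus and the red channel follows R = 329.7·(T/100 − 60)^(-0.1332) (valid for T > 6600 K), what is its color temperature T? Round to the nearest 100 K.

(t − 60)^(-0.1332) = 209/329.7 = 0.63391.
t − 60 = 0.63391^(1/-0.1332) = 0.63391^(-7.508) = 30.639, so t = 90.639.
T = 100·t = 9064 K → 9100 K to the nearest 100 K.

9100 K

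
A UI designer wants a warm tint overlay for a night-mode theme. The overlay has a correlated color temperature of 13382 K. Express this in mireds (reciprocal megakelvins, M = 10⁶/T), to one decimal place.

M = 10⁶ / 13382 = 74.727 → 74.7 mireds.

74.7 mireds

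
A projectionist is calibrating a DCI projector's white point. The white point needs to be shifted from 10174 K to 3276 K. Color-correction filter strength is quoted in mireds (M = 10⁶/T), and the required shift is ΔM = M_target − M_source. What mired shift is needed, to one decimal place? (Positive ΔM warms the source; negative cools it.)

+207.0 mireds

M_source = 10⁶/10174 = 98.290; M_target = 10⁶/3276 = 305.250.
ΔM = 305.250 − 98.290 = 206.961 → +207.0 mireds, a warming shift.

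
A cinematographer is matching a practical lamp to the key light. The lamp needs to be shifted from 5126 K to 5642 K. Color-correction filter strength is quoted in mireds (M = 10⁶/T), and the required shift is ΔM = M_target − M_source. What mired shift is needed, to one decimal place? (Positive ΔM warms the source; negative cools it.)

M_source = 10⁶/5126 = 195.084; M_target = 10⁶/5642 = 177.242.
ΔM = 177.242 − 195.084 = -17.842 → -17.8 mireds, a cooling shift.

-17.8 mireds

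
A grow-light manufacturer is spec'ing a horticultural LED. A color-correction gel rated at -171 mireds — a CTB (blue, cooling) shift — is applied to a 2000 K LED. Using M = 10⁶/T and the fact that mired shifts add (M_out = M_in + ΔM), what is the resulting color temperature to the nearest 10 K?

M_in = 10⁶/2000 = 500.00 mireds.
M_out = 500.00 + (-171) = 329.00 mireds.
T_out = 10⁶/329.00 = 3039.5 K → 3040 K.

3040 K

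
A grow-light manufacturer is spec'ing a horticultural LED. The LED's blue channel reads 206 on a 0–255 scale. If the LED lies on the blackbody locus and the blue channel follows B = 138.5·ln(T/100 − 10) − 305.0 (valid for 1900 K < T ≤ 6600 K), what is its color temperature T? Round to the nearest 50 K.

5000 K

ln(t − 10) = (206 + 305.0) / 138.5 = 3.6895.
t − 10 = e^3.6895 = 40.026, so t = 50.026.
T = 100·t = 5003 K → 5000 K to the nearest 50 K.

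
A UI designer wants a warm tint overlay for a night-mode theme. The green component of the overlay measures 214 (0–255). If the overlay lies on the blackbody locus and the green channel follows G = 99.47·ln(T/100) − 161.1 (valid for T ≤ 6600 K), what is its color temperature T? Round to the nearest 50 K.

4350 K

ln t = (214 + 161.1) / 99.47 = 3.7710.
t = e^3.7710 = 43.423.
T = 100·t = 4342 K → 4350 K to the nearest 50 K.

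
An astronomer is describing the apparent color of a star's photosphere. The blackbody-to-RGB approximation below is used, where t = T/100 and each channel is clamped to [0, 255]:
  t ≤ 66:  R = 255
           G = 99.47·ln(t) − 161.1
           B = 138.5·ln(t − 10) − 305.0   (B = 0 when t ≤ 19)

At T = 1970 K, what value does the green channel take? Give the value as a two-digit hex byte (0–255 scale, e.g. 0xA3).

t = 1970/100 = 19.7; the t ≤ 66 branch applies.
G = 99.47·ln 19.7 − 161.1 = 99.47·2.9806 − 161.1 = 135.382.
Rounded: 135; in hex, 0x87.

0x87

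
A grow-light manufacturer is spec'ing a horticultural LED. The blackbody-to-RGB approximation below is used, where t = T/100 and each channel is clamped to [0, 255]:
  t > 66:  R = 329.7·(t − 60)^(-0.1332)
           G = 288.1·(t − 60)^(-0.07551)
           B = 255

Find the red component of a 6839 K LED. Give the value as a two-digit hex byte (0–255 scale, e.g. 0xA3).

0xF8

t = 6839/100 = 68.39; the t > 66 branch applies.
R = 329.7·(68.39 − 60)^(-0.1332) = 329.7·8.39^(-0.1332) = 329.7·0.75328 = 248.356.
Rounded: 248; in hex, 0xF8.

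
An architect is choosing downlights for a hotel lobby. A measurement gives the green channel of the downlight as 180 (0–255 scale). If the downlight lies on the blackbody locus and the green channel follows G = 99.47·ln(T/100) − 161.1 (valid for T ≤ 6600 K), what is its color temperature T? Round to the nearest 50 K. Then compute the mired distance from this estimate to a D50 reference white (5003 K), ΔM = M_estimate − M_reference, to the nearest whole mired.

ln t = (180 + 161.1) / 99.47 = 3.4292.
t = e^3.4292 = 30.851.
T = 100·t = 3085 K → 3100 K to the nearest 50 K.
M_estimate = 10⁶/3100 = 322.58; M_reference = 10⁶/5003 = 199.88.
ΔM = 322.58 − 199.88 = 122.70 → +123 mireds.

+123 mireds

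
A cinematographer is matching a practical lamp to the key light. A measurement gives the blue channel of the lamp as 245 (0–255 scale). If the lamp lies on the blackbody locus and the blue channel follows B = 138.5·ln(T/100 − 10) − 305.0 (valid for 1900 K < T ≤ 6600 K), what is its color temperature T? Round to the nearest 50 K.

ln(t − 10) = (245 + 305.0) / 138.5 = 3.9711.
t − 10 = e^3.9711 = 53.044, so t = 63.044.
T = 100·t = 6304 K → 6300 K to the nearest 50 K.

6300 K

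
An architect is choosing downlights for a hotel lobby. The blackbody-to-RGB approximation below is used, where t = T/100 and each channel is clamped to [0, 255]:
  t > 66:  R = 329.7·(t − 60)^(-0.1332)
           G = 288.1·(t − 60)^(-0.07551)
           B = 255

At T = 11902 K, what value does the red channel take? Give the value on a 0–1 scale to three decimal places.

0.751

t = 11902/100 = 119.02; the t > 66 branch applies.
R = 329.7·(119.02 − 60)^(-0.1332) = 329.7·59.02^(-0.1332) = 329.7·0.58090 = 191.523.
On a 0–1 scale: 191.523/255 = 0.7511 → 0.751.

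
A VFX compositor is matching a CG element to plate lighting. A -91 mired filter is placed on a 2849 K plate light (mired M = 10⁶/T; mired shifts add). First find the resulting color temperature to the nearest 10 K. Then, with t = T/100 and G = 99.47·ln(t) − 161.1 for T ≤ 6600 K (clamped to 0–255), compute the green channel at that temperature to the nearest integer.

202

M_in = 10⁶/2849 = 351.00; M_out = 351.00 + (-91) = 260.00.
T_out = 10⁶/260.00 = 3846.1 K → 3850 K; t = 38.5.
G = 99.47·ln 38.5 − 161.1 = 99.47·3.6507 − 161.1 = 202.031.
Rounded: 202.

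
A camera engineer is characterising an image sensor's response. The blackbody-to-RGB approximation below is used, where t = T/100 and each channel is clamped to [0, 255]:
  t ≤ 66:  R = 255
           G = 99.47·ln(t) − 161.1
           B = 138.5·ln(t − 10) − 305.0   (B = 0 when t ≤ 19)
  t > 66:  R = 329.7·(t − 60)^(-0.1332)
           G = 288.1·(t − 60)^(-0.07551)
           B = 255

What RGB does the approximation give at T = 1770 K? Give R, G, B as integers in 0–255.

t = 1770/100 = 17.7; the t ≤ 66 branch applies.
R = 255 by definition for t ≤ 66.
G = 99.47·ln 17.7 − 161.1 = 99.47·2.8736 − 161.1 = 124.733.
t = 17.7 ≤ 19, so B = 0.
Rounded: (255, 125, 0).

R=255, G=125, B=0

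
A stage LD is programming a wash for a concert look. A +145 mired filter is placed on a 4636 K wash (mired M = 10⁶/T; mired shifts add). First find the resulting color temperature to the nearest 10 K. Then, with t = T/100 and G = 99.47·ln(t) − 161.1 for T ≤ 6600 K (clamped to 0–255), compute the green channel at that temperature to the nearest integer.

169

M_in = 10⁶/4636 = 215.70; M_out = 215.70 + (+145) = 360.70.
T_out = 10⁶/360.70 = 2772.4 K → 2770 K; t = 27.7.
G = 99.47·ln 27.7 − 161.1 = 99.47·3.3214 − 161.1 = 169.283.
Rounded: 169.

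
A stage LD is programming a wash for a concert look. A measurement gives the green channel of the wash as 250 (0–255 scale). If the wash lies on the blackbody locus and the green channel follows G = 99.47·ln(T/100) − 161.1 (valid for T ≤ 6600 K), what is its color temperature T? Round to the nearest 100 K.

6200 K

ln t = (250 + 161.1) / 99.47 = 4.1329.
t = e^4.1329 = 62.359.
T = 100·t = 6236 K → 6200 K to the nearest 100 K.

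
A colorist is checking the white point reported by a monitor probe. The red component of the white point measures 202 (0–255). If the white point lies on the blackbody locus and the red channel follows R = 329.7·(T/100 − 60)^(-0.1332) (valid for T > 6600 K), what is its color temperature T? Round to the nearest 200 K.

10000 K

(t − 60)^(-0.1332) = 202/329.7 = 0.61268.
t − 60 = 0.61268^(1/-0.1332) = 0.61268^(-7.508) = 39.569, so t = 99.569.
T = 100·t = 9957 K → 10000 K to the nearest 200 K.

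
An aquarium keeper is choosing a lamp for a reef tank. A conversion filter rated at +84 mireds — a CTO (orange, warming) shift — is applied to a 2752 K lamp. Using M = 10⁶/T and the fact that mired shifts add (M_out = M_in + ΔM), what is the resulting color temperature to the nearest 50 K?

M_in = 10⁶/2752 = 363.37 mireds.
M_out = 363.37 + (+84) = 447.37 mireds.
T_out = 10⁶/447.37 = 2235.3 K → 2250 K.

2250 K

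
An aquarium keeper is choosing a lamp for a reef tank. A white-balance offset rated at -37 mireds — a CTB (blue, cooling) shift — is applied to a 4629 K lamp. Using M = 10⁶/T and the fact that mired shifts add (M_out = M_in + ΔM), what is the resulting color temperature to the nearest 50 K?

M_in = 10⁶/4629 = 216.03 mireds.
M_out = 216.03 + (-37) = 179.03 mireds.
T_out = 10⁶/179.03 = 5585.7 K → 5600 K.

5600 K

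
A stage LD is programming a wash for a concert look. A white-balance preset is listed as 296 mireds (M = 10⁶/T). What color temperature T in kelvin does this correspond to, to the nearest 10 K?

3380 K

T = 10⁶ / 296 = 3378.38 K → 3380 K.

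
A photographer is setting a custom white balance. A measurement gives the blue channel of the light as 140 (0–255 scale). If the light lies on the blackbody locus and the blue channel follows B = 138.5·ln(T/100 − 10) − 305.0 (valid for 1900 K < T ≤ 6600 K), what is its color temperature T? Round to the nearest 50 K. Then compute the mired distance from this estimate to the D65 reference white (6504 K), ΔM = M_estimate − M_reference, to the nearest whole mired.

+132 mireds

ln(t − 10) = (140 + 305.0) / 138.5 = 3.2130.
t − 10 = e^3.2130 = 24.853, so t = 34.853.
T = 100·t = 3485 K → 3500 K to the nearest 50 K.
M_estimate = 10⁶/3500 = 285.71; M_reference = 10⁶/6504 = 153.75.
ΔM = 285.71 − 153.75 = 131.96 → +132 mireds.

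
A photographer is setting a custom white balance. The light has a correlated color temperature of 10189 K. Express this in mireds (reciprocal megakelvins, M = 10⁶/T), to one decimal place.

M = 10⁶ / 10189 = 98.145 → 98.1 mireds.

98.1 mireds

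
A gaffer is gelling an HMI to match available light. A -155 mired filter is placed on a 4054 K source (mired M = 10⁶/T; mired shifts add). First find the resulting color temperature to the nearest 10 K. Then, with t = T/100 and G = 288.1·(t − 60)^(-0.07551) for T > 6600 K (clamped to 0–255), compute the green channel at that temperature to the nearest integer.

215

M_in = 10⁶/4054 = 246.67; M_out = 246.67 + (-155) = 91.67.
T_out = 10⁶/91.67 = 10908.7 K → 10910 K; t = 109.1.
G = 288.1·(109.1 − 60)^(-0.07551) = 288.1·49.1^(-0.07551) = 288.1·0.74526 = 214.709.
Rounded: 215.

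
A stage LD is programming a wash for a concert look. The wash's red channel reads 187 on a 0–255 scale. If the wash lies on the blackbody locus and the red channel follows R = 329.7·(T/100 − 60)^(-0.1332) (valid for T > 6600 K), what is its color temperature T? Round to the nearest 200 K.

(t − 60)^(-0.1332) = 187/329.7 = 0.56718.
t − 60 = 0.56718^(1/-0.1332) = 0.56718^(-7.508) = 70.620, so t = 130.620.
T = 100·t = 13062 K → 13000 K to the nearest 200 K.

13000 K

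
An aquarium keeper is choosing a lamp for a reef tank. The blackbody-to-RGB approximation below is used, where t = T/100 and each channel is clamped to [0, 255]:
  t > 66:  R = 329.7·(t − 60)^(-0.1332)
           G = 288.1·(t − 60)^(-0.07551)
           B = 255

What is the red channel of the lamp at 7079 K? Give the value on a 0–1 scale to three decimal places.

0.942

t = 7079/100 = 70.79; the t > 66 branch applies.
R = 329.7·(70.79 − 60)^(-0.1332) = 329.7·10.79^(-0.1332) = 329.7·0.72845 = 240.171.
On a 0–1 scale: 240.171/255 = 0.9418 → 0.942.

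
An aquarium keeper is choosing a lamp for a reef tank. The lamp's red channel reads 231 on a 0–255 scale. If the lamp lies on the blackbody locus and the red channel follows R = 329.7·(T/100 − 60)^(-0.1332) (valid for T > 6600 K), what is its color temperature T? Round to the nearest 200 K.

(t − 60)^(-0.1332) = 231/329.7 = 0.70064.
t − 60 = 0.70064^(1/-0.1332) = 0.70064^(-7.508) = 14.453, so t = 74.453.
T = 100·t = 7445 K → 7400 K to the nearest 200 K.

7400 K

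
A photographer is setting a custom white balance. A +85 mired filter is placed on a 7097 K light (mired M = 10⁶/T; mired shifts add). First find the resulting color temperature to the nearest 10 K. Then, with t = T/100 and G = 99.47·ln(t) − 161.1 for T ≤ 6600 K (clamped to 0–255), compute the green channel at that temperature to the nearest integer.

M_in = 10⁶/7097 = 140.90; M_out = 140.90 + (+85) = 225.90.
T_out = 10⁶/225.90 = 4426.6 K → 4430 K; t = 44.3.
G = 99.47·ln 44.3 − 161.1 = 99.47·3.7910 − 161.1 = 215.989.
Rounded: 216.

216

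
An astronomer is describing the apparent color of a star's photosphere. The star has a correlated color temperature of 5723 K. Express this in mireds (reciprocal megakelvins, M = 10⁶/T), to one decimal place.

174.7 mireds

M = 10⁶ / 5723 = 174.734 → 174.7 mireds.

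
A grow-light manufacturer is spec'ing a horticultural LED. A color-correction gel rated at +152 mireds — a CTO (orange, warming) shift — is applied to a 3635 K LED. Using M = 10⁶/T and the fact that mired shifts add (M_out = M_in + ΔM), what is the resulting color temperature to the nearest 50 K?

M_in = 10⁶/3635 = 275.10 mireds.
M_out = 275.10 + (+152) = 427.10 mireds.
T_out = 10⁶/427.10 = 2341.4 K → 2350 K.

2350 K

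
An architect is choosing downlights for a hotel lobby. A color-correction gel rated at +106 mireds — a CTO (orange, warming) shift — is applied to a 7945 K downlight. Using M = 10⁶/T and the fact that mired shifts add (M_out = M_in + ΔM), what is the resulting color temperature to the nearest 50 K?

4300 K

M_in = 10⁶/7945 = 125.87 mireds.
M_out = 125.87 + (+106) = 231.87 mireds.
T_out = 10⁶/231.87 = 4312.8 K → 4300 K.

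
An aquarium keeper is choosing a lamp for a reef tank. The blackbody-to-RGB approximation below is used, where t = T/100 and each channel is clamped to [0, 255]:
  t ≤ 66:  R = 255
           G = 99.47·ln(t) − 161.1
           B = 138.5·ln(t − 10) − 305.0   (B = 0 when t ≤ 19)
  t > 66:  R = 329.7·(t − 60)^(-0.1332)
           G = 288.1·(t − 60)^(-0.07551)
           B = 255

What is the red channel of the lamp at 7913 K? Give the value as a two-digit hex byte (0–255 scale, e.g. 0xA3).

t = 7913/100 = 79.13; the t > 66 branch applies.
R = 329.7·(79.13 − 60)^(-0.1332) = 329.7·19.13^(-0.1332) = 329.7·0.67496 = 222.533.
Rounded: 223; in hex, 0xDF.

0xDF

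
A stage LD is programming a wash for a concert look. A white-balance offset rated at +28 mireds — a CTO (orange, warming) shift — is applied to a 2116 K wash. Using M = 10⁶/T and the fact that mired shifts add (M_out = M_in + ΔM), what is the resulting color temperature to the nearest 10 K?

2000 K

M_in = 10⁶/2116 = 472.59 mireds.
M_out = 472.59 + (+28) = 500.59 mireds.
T_out = 10⁶/500.59 = 1997.6 K → 2000 K.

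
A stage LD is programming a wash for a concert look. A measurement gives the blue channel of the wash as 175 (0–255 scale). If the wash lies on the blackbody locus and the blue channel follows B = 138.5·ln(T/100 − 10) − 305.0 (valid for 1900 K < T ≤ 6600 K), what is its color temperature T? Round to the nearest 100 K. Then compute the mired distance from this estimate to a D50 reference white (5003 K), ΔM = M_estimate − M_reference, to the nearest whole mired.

ln(t − 10) = (175 + 305.0) / 138.5 = 3.4657.
t − 10 = e^3.4657 = 31.999, so t = 41.999.
T = 100·t = 4200 K → 4200 K to the nearest 100 K.
M_estimate = 10⁶/4200 = 238.10; M_reference = 10⁶/5003 = 199.88.
ΔM = 238.10 − 199.88 = 38.22 → +38 mireds.

+38 mireds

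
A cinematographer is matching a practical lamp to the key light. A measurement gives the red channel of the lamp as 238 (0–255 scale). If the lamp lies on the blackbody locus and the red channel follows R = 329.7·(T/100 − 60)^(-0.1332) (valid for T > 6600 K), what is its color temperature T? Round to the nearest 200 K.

7200 K

(t − 60)^(-0.1332) = 238/329.7 = 0.72187.
t − 60 = 0.72187^(1/-0.1332) = 0.72187^(-7.508) = 11.551, so t = 71.551.
T = 100·t = 7155 K → 7200 K to the nearest 200 K.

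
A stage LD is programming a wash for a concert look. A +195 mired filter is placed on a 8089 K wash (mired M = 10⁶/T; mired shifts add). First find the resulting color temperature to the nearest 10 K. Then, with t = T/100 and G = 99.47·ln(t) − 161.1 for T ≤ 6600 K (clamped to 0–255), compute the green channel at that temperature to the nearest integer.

182

M_in = 10⁶/8089 = 123.62; M_out = 123.62 + (+195) = 318.62.
T_out = 10⁶/318.62 = 3138.5 K → 3140 K; t = 31.4.
G = 99.47·ln 31.4 − 161.1 = 99.47·3.4468 − 161.1 = 181.754.
Rounded: 182.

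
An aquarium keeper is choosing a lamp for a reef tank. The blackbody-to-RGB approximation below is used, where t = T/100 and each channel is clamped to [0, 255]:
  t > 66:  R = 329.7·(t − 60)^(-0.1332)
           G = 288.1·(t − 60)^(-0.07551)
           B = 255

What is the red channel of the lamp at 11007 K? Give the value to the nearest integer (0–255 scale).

196

t = 11007/100 = 110.07; the t > 66 branch applies.
R = 329.7·(110.07 − 60)^(-0.1332) = 329.7·50.07^(-0.1332) = 329.7·0.59377 = 195.765.
Rounded: 196.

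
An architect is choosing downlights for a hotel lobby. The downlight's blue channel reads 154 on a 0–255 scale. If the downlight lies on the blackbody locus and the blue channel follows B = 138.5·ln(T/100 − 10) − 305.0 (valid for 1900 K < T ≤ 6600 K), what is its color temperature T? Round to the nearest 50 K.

ln(t − 10) = (154 + 305.0) / 138.5 = 3.3141.
t − 10 = e^3.3141 = 27.497, so t = 37.497.
T = 100·t = 3750 K → 3750 K to the nearest 50 K.

3750 K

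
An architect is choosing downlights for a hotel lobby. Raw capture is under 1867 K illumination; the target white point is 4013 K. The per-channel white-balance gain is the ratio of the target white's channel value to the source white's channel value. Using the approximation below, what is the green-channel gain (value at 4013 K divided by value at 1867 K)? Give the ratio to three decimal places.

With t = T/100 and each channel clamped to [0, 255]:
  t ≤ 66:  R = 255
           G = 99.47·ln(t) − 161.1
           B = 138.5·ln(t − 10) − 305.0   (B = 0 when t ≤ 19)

At 1867 K (t = 18.67):
  G = 99.47·ln 18.67 − 161.1 = 99.47·2.9269 − 161.1 = 130.041.
At 4013 K (t = 40.13):
  G = 99.47·ln 40.13 − 161.1 = 99.47·3.6921 − 161.1 = 206.156.
Gain = 206.156 / 130.041 = 1.5853 → 1.585.

1.585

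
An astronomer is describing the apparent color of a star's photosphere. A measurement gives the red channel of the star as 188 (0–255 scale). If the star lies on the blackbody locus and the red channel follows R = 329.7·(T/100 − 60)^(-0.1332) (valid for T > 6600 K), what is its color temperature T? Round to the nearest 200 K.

12800 K

(t − 60)^(-0.1332) = 188/329.7 = 0.57022.
t − 60 = 0.57022^(1/-0.1332) = 0.57022^(-7.508) = 67.848, so t = 127.848.
T = 100·t = 12785 K → 12800 K to the nearest 200 K.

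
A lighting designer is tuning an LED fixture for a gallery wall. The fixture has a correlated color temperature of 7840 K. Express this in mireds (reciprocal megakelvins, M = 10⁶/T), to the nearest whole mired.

M = 10⁶ / 7840 = 127.551 → 128 mireds.

128 mireds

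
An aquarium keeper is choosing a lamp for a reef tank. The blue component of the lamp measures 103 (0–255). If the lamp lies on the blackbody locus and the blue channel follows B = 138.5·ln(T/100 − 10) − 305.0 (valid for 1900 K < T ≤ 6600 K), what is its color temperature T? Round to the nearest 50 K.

ln(t − 10) = (103 + 305.0) / 138.5 = 2.9458.
t − 10 = e^2.9458 = 19.027, so t = 29.027.
T = 100·t = 2903 K → 2900 K to the nearest 50 K.

2900 K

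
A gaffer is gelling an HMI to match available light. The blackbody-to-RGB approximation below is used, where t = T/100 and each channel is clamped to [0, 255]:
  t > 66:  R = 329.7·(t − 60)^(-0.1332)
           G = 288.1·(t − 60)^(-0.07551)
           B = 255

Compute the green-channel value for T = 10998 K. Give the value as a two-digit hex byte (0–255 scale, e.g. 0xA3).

0xD6

t = 10998/100 = 109.98; the t > 66 branch applies.
G = 288.1·(109.98 − 60)^(-0.07551) = 288.1·49.98^(-0.07551) = 288.1·0.74426 = 214.421.
Rounded: 214; in hex, 0xD6.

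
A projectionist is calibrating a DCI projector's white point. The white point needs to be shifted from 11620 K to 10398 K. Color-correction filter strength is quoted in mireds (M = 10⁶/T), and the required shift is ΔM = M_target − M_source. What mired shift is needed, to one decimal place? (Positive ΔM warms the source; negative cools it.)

+10.1 mireds

M_source = 10⁶/11620 = 86.059; M_target = 10⁶/10398 = 96.172.
ΔM = 96.172 − 86.059 = 10.114 → +10.1 mireds, a warming shift.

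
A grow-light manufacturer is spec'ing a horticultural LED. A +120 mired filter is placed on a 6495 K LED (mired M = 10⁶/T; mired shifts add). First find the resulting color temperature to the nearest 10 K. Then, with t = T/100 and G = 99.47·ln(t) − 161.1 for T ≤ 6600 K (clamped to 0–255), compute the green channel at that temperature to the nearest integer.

M_in = 10⁶/6495 = 153.96; M_out = 153.96 + (+120) = 273.96.
T_out = 10⁶/273.96 = 3650.1 K → 3650 K; t = 36.5.
G = 99.47·ln 36.5 − 161.1 = 99.47·3.5973 − 161.1 = 196.725.
Rounded: 197.

197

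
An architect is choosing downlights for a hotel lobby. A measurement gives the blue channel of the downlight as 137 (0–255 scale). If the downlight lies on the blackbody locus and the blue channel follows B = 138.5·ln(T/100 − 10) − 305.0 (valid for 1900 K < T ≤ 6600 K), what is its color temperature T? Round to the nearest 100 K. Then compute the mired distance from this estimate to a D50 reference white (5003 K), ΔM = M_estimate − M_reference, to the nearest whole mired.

ln(t − 10) = (137 + 305.0) / 138.5 = 3.1913.
t − 10 = e^3.1913 = 24.321, so t = 34.321.
T = 100·t = 3432 K → 3400 K to the nearest 100 K.
M_estimate = 10⁶/3400 = 294.12; M_reference = 10⁶/5003 = 199.88.
ΔM = 294.12 − 199.88 = 94.24 → +94 mireds.

+94 mireds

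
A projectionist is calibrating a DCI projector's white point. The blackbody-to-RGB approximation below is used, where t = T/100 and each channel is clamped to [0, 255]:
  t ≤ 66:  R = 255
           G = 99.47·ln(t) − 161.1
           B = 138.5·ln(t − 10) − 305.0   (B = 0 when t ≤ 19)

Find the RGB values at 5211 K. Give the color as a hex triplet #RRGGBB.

t = 5211/100 = 52.11; the t ≤ 66 branch applies.
R = 255 by definition for t ≤ 66.
G = 99.47·ln 52.11 − 161.1 = 99.47·3.9534 − 161.1 = 232.140.
B = 138.5·ln(52.11 − 10) − 305.0 = 138.5·ln 42.11 − 305.0 = 138.5·3.7403 − 305.0 = 213.030.
Rounded: (255, 232, 213).
In hex: #FFE8D5.

#FFE8D5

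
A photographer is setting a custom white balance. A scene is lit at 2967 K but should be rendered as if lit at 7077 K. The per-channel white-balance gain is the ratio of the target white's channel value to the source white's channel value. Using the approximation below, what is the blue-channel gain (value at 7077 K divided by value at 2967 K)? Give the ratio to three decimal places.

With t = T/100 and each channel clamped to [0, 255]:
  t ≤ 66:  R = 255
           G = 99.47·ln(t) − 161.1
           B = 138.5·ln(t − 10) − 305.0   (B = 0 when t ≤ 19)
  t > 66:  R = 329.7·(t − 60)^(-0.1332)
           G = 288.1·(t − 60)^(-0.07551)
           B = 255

At 2967 K (t = 29.67):
  B = 138.5·ln(29.67 − 10) − 305.0 = 138.5·ln 19.67 − 305.0 = 138.5·2.9791 − 305.0 = 107.605.
At 7077 K (t = 70.77):
  B = 255 by definition for t > 66.
Gain = 255.000 / 107.605 = 2.3698 → 2.370.

2.370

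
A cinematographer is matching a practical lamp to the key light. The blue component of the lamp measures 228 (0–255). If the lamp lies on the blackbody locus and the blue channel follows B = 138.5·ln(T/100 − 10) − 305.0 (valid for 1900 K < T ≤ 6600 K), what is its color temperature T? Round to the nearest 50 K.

ln(t − 10) = (228 + 305.0) / 138.5 = 3.8484.
t − 10 = e^3.8484 = 46.917, so t = 56.917.
T = 100·t = 5692 K → 5700 K to the nearest 50 K.

5700 K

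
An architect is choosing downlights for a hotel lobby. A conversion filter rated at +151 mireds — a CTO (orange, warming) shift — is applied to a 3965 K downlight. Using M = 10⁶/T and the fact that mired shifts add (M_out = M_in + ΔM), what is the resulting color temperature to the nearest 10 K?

M_in = 10⁶/3965 = 252.21 mireds.
M_out = 252.21 + (+151) = 403.21 mireds.
T_out = 10⁶/403.21 = 2480.1 K → 2480 K.

2480 K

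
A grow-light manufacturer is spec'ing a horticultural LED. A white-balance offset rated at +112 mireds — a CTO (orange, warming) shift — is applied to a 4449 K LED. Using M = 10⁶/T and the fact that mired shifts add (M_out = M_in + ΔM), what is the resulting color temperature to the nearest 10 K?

2970 K

M_in = 10⁶/4449 = 224.77 mireds.
M_out = 224.77 + (+112) = 336.77 mireds.
T_out = 10⁶/336.77 = 2969.4 K → 2970 K.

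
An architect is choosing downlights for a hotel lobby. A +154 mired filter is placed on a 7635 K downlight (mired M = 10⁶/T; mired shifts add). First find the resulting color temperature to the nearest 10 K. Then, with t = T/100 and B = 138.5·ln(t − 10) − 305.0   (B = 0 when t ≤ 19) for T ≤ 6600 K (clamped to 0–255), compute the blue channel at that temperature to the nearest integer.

M_in = 10⁶/7635 = 130.98; M_out = 130.98 + (+154) = 284.98.
T_out = 10⁶/284.98 = 3509.1 K → 3510 K; t = 35.1.
B = 138.5·ln(35.1 − 10) − 305.0 = 138.5·ln 25.1 − 305.0 = 138.5·3.2229 − 305.0 = 141.367.
Rounded: 141.

141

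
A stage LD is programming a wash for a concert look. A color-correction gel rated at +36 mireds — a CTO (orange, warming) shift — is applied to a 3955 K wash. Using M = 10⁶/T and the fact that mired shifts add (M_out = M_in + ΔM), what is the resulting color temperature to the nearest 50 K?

3450 K

M_in = 10⁶/3955 = 252.84 mireds.
M_out = 252.84 + (+36) = 288.84 mireds.
T_out = 10⁶/288.84 = 3462.1 K → 3450 K.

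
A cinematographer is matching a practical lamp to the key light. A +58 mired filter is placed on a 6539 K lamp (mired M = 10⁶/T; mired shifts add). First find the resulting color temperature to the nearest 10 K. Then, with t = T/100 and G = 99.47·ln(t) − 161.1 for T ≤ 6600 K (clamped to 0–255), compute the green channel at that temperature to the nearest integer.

223

M_in = 10⁶/6539 = 152.93; M_out = 152.93 + (+58) = 210.93.
T_out = 10⁶/210.93 = 4740.9 K → 4740 K; t = 47.4.
G = 99.47·ln 47.4 − 161.1 = 99.47·3.8586 − 161.1 = 222.717.
Rounded: 223.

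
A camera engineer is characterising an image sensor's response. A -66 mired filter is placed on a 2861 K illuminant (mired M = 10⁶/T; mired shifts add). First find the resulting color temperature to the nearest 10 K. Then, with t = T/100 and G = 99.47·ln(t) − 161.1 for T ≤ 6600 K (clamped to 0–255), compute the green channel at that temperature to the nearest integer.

M_in = 10⁶/2861 = 349.53; M_out = 349.53 + (-66) = 283.53.
T_out = 10⁶/283.53 = 3527.0 K → 3530 K; t = 35.3.
G = 99.47·ln 35.3 − 161.1 = 99.47·3.5639 − 161.1 = 193.399.
Rounded: 193.

193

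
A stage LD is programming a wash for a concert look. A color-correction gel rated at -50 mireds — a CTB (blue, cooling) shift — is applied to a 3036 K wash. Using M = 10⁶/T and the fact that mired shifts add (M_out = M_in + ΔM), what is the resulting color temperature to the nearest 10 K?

M_in = 10⁶/3036 = 329.38 mireds.
M_out = 329.38 + (-50) = 279.38 mireds.
T_out = 10⁶/279.38 = 3579.3 K → 3580 K.

3580 K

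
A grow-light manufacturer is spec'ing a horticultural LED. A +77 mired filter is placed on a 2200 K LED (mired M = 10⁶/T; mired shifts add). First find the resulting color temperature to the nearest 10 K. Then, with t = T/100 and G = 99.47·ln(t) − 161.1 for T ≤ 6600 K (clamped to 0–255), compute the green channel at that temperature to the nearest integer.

131

M_in = 10⁶/2200 = 454.55; M_out = 454.55 + (+77) = 531.55.
T_out = 10⁶/531.55 = 1881.3 K → 1880 K; t = 18.8.
G = 99.47·ln 18.8 − 161.1 = 99.47·2.9339 − 161.1 = 130.731.
Rounded: 131.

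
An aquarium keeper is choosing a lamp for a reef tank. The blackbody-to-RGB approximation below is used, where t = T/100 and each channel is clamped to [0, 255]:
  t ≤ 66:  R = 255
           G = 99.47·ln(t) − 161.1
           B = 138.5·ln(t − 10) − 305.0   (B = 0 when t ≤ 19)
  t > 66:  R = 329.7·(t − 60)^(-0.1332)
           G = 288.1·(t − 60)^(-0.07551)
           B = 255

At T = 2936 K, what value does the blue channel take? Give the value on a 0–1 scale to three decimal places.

t = 2936/100 = 29.36; the t ≤ 66 branch applies.
B = 138.5·ln(29.36 − 10) − 305.0 = 138.5·ln 19.36 − 305.0 = 138.5·2.9632 − 305.0 = 105.404.
On a 0–1 scale: 105.404/255 = 0.4134 → 0.413.

0.413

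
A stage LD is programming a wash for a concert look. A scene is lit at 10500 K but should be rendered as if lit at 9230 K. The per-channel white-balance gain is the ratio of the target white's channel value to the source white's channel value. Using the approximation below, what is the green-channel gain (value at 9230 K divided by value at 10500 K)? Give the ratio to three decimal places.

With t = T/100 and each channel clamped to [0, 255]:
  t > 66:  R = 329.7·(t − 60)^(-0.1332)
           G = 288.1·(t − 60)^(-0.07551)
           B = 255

At 10500 K (t = 105):
  G = 288.1·(105 − 60)^(-0.07551) = 288.1·45^(-0.07551) = 288.1·0.75018 = 216.127.
At 9230 K (t = 92.3):
  G = 288.1·(92.3 − 60)^(-0.07551) = 288.1·32.3^(-0.07551) = 288.1·0.76920 = 221.607.
Gain = 221.607 / 216.127 = 1.0254 → 1.025.

1.025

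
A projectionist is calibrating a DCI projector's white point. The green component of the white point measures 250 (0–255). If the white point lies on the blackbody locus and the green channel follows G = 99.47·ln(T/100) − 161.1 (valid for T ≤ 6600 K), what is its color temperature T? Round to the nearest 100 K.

6200 K

ln t = (250 + 161.1) / 99.47 = 4.1329.
t = e^4.1329 = 62.359.
T = 100·t = 6236 K → 6200 K to the nearest 100 K.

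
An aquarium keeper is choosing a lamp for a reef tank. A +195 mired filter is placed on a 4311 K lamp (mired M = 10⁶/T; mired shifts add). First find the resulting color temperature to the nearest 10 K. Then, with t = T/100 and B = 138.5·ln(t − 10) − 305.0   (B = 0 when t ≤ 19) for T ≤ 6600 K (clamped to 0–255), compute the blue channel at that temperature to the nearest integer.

54

M_in = 10⁶/4311 = 231.96; M_out = 231.96 + (+195) = 426.96.
T_out = 10⁶/426.96 = 2342.1 K → 2340 K; t = 23.4.
B = 138.5·ln(23.4 − 10) − 305.0 = 138.5·ln 13.4 − 305.0 = 138.5·2.5953 − 305.0 = 54.443.
Rounded: 54.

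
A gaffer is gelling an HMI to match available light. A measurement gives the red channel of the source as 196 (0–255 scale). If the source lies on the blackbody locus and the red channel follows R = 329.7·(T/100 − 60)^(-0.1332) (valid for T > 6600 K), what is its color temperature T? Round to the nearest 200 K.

(t − 60)^(-0.1332) = 196/329.7 = 0.59448.
t − 60 = 0.59448^(1/-0.1332) = 0.59448^(-7.508) = 49.621, so t = 109.621.
T = 100·t = 10962 K → 11000 K to the nearest 200 K.

11000 K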